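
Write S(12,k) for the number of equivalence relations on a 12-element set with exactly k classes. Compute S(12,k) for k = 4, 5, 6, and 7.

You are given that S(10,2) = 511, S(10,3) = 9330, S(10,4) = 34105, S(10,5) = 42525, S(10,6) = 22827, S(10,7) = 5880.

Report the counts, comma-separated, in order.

611501, 1379400, 1323652, 627396

[11] T[11,3]:3*9330+511=28501 · T[11,4]:4*34105+9330=145750 · T[11,5]:5*42525+34105=246730 · T[11,6]:6*22827+42525=179487 · T[11,7]:7*5880+22827=63987
[12] T[12,4]:4*145750+28501=611501 · T[12,5]:5*246730+145750=1379400 · T[12,6]:6*179487+246730=1323652 · T[12,7]:7*63987+179487=627396
Read S(12,4) = 611501, S(12,5) = 1379400, S(12,6) = 1323652, S(12,7) = 627396.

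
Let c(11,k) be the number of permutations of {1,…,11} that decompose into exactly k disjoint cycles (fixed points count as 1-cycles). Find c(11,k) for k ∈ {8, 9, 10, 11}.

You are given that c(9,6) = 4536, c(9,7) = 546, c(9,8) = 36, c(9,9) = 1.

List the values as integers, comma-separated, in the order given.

r10: T_10,7=9×546+4536=9450; T_10,8=9×36+546=870; T_10,9=9×1+36=45; T_10,10=9×0+1=1
r11: T_11,8=10×870+9450=18150; T_11,9=10×45+870=1320; T_11,10=10×1+45=55; T_11,11=10×0+1=1
Read c(11,8) = 18150, c(11,9) = 1320, c(11,10) = 55, c(11,11) = 1.

18150, 1320, 55, 1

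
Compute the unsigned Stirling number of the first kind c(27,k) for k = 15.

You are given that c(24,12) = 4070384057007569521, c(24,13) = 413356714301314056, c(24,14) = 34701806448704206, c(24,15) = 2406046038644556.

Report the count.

137637641117332879365

row 25: T[25][13]=24·413356714301314056+4070384057007569521=13990945200239106865  T[25][14]=24·34701806448704206+413356714301314056=1246200069070215000  T[25][15]=24·2406046038644556+34701806448704206=92446911376173550
row 26: T[26][14]=25·1246200069070215000+13990945200239106865=45145946926994481865  T[26][15]=25·92446911376173550+1246200069070215000=3557372853474553750
row 27: T[27][15]=26·3557372853474553750+45145946926994481865=137637641117332879365
Read c(27,15) = 137637641117332879365.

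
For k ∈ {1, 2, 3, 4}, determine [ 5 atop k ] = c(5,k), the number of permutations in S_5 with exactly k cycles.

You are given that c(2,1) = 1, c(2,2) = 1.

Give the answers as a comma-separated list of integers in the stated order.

[3] T[3,1]:2*1+0=2 · T[3,2]:2*1+1=3 · T[3,3]:2*0+1=1
[4] T[4,1]:3*2+0=6 · T[4,2]:3*3+2=11 · T[4,3]:3*1+3=6 · T[4,4]:3*0+1=1
[5] T[5,1]:4*6+0=24 · T[5,2]:4*11+6=50 · T[5,3]:4*6+11=35 · T[5,4]:4*1+6=10
Read c(5,1) = 24, c(5,2) = 50, c(5,3) = 35, c(5,4) = 10.

24, 50, 35, 10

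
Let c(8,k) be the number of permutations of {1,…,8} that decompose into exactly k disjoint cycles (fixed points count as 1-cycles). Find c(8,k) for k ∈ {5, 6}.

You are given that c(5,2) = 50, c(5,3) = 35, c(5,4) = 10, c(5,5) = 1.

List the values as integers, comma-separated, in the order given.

[6] T[6,3]:5*35+50=225 · T[6,4]:5*10+35=85 · T[6,5]:5*1+10=15 · T[6,6]:5*0+1=1
[7] T[7,4]:6*85+225=735 · T[7,5]:6*15+85=175 · T[7,6]:6*1+15=21
[8] T[8,5]:7*175+735=1960 · T[8,6]:7*21+175=322
Read c(8,5) = 1960, c(8,6) = 322.

1960, 322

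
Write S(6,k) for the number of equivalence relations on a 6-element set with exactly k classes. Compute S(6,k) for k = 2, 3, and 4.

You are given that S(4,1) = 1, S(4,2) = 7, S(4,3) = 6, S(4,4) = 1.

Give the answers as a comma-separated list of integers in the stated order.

31, 90, 65

i=5: T(5,1)=0+1·1=1 | T(5,2)=1+2·7=15 | T(5,3)=7+3·6=25 | T(5,4)=6+4·1=10
i=6: T(6,2)=1+2·15=31 | T(6,3)=15+3·25=90 | T(6,4)=25+4·10=65
Read S(6,2) = 31, S(6,3) = 90, S(6,4) = 65.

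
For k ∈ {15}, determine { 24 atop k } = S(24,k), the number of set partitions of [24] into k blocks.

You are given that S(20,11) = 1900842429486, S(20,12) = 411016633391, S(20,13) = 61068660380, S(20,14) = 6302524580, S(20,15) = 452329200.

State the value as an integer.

195820242247080

row 21: T[21][12]=12·411016633391+1900842429486=6833042030178  T[21][13]=13·61068660380+411016633391=1204909218331  T[21][14]=14·6302524580+61068660380=149304004500  T[21][15]=15·452329200+6302524580=13087462580
row 22: T[22][13]=13·1204909218331+6833042030178=22496861868481  T[22][14]=14·149304004500+1204909218331=3295165281331  T[22][15]=15·13087462580+149304004500=345615943200
row 23: T[23][14]=14·3295165281331+22496861868481=68629175807115  T[23][15]=15·345615943200+3295165281331=8479404429331
row 24: T[24][15]=15·8479404429331+68629175807115=195820242247080
Read S(24,15) = 195820242247080.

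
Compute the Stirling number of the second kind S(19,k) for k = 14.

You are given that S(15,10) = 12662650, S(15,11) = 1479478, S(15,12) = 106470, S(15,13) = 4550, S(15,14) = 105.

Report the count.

row 16: T[16][11]=11·1479478+12662650=28936908  T[16][12]=12·106470+1479478=2757118  T[16][13]=13·4550+106470=165620  T[16][14]=14·105+4550=6020
row 17: T[17][12]=12·2757118+28936908=62022324  T[17][13]=13·165620+2757118=4910178  T[17][14]=14·6020+165620=249900
row 18: T[18][13]=13·4910178+62022324=125854638  T[18][14]=14·249900+4910178=8408778
row 19: T[19][14]=14·8408778+125854638=243577530
Read S(19,14) = 243577530.

243577530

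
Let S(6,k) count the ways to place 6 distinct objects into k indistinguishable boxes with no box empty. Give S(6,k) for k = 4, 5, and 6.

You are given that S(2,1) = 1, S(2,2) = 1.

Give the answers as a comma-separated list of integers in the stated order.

r3: T_3,1=1×1+0=1; T_3,2=2×1+1=3; T_3,3=3×0+1=1
r4: T_4,2=2×3+1=7; T_4,3=3×1+3=6; T_4,4=4×0+1=1
r5: T_5,3=3×6+7=25; T_5,4=4×1+6=10; T_5,5=5×0+1=1
r6: T_6,4=4×10+25=65; T_6,5=5×1+10=15; T_6,6=6×0+1=1
Read S(6,4) = 65, S(6,5) = 15, S(6,6) = 1.

65, 15, 1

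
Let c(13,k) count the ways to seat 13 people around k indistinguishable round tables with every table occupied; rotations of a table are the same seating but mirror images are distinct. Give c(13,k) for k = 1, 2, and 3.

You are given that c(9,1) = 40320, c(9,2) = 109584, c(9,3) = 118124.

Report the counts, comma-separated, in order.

479001600, 1486442880, 1931559552

row 10: T[10][1]=9·40320+0=362880  T[10][2]=9·109584+40320=1026576  T[10][3]=9·118124+109584=1172700
row 11: T[11][1]=10·362880+0=3628800  T[11][2]=10·1026576+362880=10628640  T[11][3]=10·1172700+1026576=12753576
row 12: T[12][1]=11·3628800+0=39916800  T[12][2]=11·10628640+3628800=120543840  T[12][3]=11·12753576+10628640=150917976
row 13: T[13][1]=12·39916800+0=479001600  T[13][2]=12·120543840+39916800=1486442880  T[13][3]=12·150917976+120543840=1931559552
Read c(13,1) = 479001600, c(13,2) = 1486442880, c(13,3) = 1931559552.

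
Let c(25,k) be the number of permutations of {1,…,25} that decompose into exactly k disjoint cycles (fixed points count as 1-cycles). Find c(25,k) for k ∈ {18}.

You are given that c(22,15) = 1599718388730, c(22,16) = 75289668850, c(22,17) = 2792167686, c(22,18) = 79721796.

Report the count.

i=23: T(23,16)=1599718388730+22·75289668850=3256091103430 | T(23,17)=75289668850+22·2792167686=136717357942 | T(23,18)=2792167686+22·79721796=4546047198
i=24: T(24,17)=3256091103430+23·136717357942=6400590336096 | T(24,18)=136717357942+23·4546047198=241276443496
i=25: T(25,18)=6400590336096+24·241276443496=12191224980000
Read c(25,18) = 12191224980000.

12191224980000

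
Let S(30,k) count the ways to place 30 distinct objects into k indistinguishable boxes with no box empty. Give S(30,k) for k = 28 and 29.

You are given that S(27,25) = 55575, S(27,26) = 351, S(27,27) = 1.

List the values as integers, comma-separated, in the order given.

86275, 435

r28: T_28,26=26×351+55575=64701; T_28,27=27×1+351=378; T_28,28=28×0+1=1
r29: T_29,27=27×378+64701=74907; T_29,28=28×1+378=406; T_29,29=29×0+1=1
r30: T_30,28=28×406+74907=86275; T_30,29=29×1+406=435
Read S(30,28) = 86275, S(30,29) = 435.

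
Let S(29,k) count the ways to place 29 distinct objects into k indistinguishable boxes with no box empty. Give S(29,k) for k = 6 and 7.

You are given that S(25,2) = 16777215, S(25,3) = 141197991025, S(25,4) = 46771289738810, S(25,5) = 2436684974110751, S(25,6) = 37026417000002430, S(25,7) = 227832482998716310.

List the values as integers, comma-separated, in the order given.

[26] T[26,3]:3*141197991025+16777215=423610750290 · T[26,4]:4*46771289738810+141197991025=187226356946265 · T[26,5]:5*2436684974110751+46771289738810=12230196160292565 · T[26,6]:6*37026417000002430+2436684974110751=224595186974125331 · T[26,7]:7*227832482998716310+37026417000002430=1631853797991016600
[27] T[27,4]:4*187226356946265+423610750290=749329038535350 · T[27,5]:5*12230196160292565+187226356946265=61338207158409090 · T[27,6]:6*224595186974125331+12230196160292565=1359801318005044551 · T[27,7]:7*1631853797991016600+224595186974125331=11647571772911241531
[28] T[28,5]:5*61338207158409090+749329038535350=307440364830580800 · T[28,6]:6*1359801318005044551+61338207158409090=8220146115188676396 · T[28,7]:7*11647571772911241531+1359801318005044551=82892803728383735268
[29] T[29,6]:6*8220146115188676396+307440364830580800=49628317055962639176 · T[29,7]:7*82892803728383735268+8220146115188676396=588469772213874823272
Read S(29,6) = 49628317055962639176, S(29,7) = 588469772213874823272.

49628317055962639176, 588469772213874823272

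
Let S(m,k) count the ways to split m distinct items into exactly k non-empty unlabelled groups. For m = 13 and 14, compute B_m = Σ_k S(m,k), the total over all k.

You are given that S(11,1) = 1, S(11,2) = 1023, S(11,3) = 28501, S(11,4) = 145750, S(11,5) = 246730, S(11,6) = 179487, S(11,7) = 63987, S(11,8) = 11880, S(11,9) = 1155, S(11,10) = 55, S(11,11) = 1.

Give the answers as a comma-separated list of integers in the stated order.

i=12: T(12,1)=0+1·1=1 | T(12,2)=1+2·1023=2047 | T(12,3)=1023+3·28501=86526 | T(12,4)=28501+4·145750=611501 | T(12,5)=145750+5·246730=1379400 | T(12,6)=246730+6·179487=1323652 | T(12,7)=179487+7·63987=627396 | T(12,8)=63987+8·11880=159027 | T(12,9)=11880+9·1155=22275 | T(12,10)=1155+10·55=1705 | T(12,11)=55+11·1=66 | T(12,12)=1+12·0=1
i=13: T(13,1)=0+1·1=1 | T(13,2)=1+2·2047=4095 | T(13,3)=2047+3·86526=261625 | T(13,4)=86526+4·611501=2532530 | T(13,5)=611501+5·1379400=7508501 | T(13,6)=1379400+6·1323652=9321312 | T(13,7)=1323652+7·627396=5715424 | T(13,8)=627396+8·159027=1899612 | T(13,9)=159027+9·22275=359502 | T(13,10)=22275+10·1705=39325 | T(13,11)=1705+11·66=2431 | T(13,12)=66+12·1=78 | T(13,13)=1+13·0=1
i=14: T(14,1)=0+1·1=1 | T(14,2)=1+2·4095=8191 | T(14,3)=4095+3·261625=788970 | T(14,4)=261625+4·2532530=10391745 | T(14,5)=2532530+5·7508501=40075035 | T(14,6)=7508501+6·9321312=63436373 | T(14,7)=9321312+7·5715424=49329280 | T(14,8)=5715424+8·1899612=20912320 | T(14,9)=1899612+9·359502=5135130 | T(14,10)=359502+10·39325=752752 | T(14,11)=39325+11·2431=66066 | T(14,12)=2431+12·78=3367 | T(14,13)=78+13·1=91 | T(14,14)=1+14·0=1
B_13 = ΣS(13,k) = 1+4095+261625+2532530+7508501+9321312+5715424+1899612+359502+39325+2431+78+1 = 27644437
B_14 = ΣS(14,k) = 1+8191+788970+10391745+40075035+63436373+49329280+20912320+5135130+752752+66066+3367+91+1 = 190899322

27644437, 190899322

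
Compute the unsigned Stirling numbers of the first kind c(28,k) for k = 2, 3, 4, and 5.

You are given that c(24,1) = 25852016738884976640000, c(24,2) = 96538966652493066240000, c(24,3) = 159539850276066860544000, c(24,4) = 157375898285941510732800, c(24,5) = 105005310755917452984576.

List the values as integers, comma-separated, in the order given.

[25] T[25,1]:24*25852016738884976640000+0=620448401733239439360000 · T[25,2]:24*96538966652493066240000+25852016738884976640000=2342787216398718566400000 · T[25,3]:24*159539850276066860544000+96538966652493066240000=3925495373278097719296000 · T[25,4]:24*157375898285941510732800+159539850276066860544000=3936561409138663118131200 · T[25,5]:24*105005310755917452984576+157375898285941510732800=2677503356427960382362624
[26] T[26,1]:25*620448401733239439360000+0=15511210043330985984000000 · T[26,2]:25*2342787216398718566400000+620448401733239439360000=59190128811701203599360000 · T[26,3]:25*3925495373278097719296000+2342787216398718566400000=100480171548351161548800000 · T[26,4]:25*3936561409138663118131200+3925495373278097719296000=102339530601744675672576000 · T[26,5]:25*2677503356427960382362624+3936561409138663118131200=70874145319837672677196800
[27] T[27,1]:26*15511210043330985984000000+0=403291461126605635584000000 · T[27,2]:26*59190128811701203599360000+15511210043330985984000000=1554454559147562279567360000 · T[27,3]:26*100480171548351161548800000+59190128811701203599360000=2671674589068831403868160000 · T[27,4]:26*102339530601744675672576000+100480171548351161548800000=2761307967193712729035776000 · T[27,5]:26*70874145319837672677196800+102339530601744675672576000=1945067308917524165279692800
[28] T[28,2]:27*1554454559147562279567360000+403291461126605635584000000=42373564558110787183902720000 · T[28,3]:27*2671674589068831403868160000+1554454559147562279567360000=73689668464006010184007680000 · T[28,4]:27*2761307967193712729035776000+2671674589068831403868160000=77226989703299075087834112000 · T[28,5]:27*1945067308917524165279692800+2761307967193712729035776000=55278125307966865191587481600
Read c(28,2) = 42373564558110787183902720000, c(28,3) = 73689668464006010184007680000, c(28,4) = 77226989703299075087834112000, c(28,5) = 55278125307966865191587481600.

42373564558110787183902720000, 73689668464006010184007680000, 77226989703299075087834112000, 55278125307966865191587481600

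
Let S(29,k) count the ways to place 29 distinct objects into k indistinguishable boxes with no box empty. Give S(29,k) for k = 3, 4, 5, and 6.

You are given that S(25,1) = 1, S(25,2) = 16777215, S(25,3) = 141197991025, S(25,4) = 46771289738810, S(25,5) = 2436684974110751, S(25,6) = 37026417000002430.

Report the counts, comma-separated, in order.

i=26: T(26,1)=0+1·1=1 | T(26,2)=1+2·16777215=33554431 | T(26,3)=16777215+3·141197991025=423610750290 | T(26,4)=141197991025+4·46771289738810=187226356946265 | T(26,5)=46771289738810+5·2436684974110751=12230196160292565 | T(26,6)=2436684974110751+6·37026417000002430=224595186974125331
i=27: T(27,1)=0+1·1=1 | T(27,2)=1+2·33554431=67108863 | T(27,3)=33554431+3·423610750290=1270865805301 | T(27,4)=423610750290+4·187226356946265=749329038535350 | T(27,5)=187226356946265+5·12230196160292565=61338207158409090 | T(27,6)=12230196160292565+6·224595186974125331=1359801318005044551
i=28: T(28,2)=1+2·67108863=134217727 | T(28,3)=67108863+3·1270865805301=3812664524766 | T(28,4)=1270865805301+4·749329038535350=2998587019946701 | T(28,5)=749329038535350+5·61338207158409090=307440364830580800 | T(28,6)=61338207158409090+6·1359801318005044551=8220146115188676396
i=29: T(29,3)=134217727+3·3812664524766=11438127792025 | T(29,4)=3812664524766+4·2998587019946701=11998160744311570 | T(29,5)=2998587019946701+5·307440364830580800=1540200411172850701 | T(29,6)=307440364830580800+6·8220146115188676396=49628317055962639176
Read S(29,3) = 11438127792025, S(29,4) = 11998160744311570, S(29,5) = 1540200411172850701, S(29,6) = 49628317055962639176.

11438127792025, 11998160744311570, 1540200411172850701, 49628317055962639176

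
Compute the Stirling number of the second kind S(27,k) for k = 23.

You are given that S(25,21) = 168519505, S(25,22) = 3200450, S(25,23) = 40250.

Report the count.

r26: T_26,22=22×3200450+168519505=238929405; T_26,23=23×40250+3200450=4126200
r27: T_27,23=23×4126200+238929405=333832005
Read S(27,23) = 333832005.

333832005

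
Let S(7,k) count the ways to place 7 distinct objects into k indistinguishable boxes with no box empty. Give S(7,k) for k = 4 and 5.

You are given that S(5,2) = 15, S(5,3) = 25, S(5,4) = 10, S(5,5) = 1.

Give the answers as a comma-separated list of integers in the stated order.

i=6: T(6,3)=15+3·25=90 | T(6,4)=25+4·10=65 | T(6,5)=10+5·1=15
i=7: T(7,4)=90+4·65=350 | T(7,5)=65+5·15=140
Read S(7,4) = 350, S(7,5) = 140.

350, 140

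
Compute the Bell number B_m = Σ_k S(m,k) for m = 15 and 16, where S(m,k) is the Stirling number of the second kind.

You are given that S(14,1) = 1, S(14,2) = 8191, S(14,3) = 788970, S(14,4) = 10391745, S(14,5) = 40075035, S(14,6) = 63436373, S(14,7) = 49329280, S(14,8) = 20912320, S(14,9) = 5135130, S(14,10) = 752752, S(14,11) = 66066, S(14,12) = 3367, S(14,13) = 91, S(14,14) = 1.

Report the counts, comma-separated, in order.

1382958545, 10480142147

r15: T_15,1=1×1+0=1; T_15,2=2×8191+1=16383; T_15,3=3×788970+8191=2375101; T_15,4=4×10391745+788970=42355950; T_15,5=5×40075035+10391745=210766920; T_15,6=6×63436373+40075035=420693273; T_15,7=7×49329280+63436373=408741333; T_15,8=8×20912320+49329280=216627840; T_15,9=9×5135130+20912320=67128490; T_15,10=10×752752+5135130=12662650; T_15,11=11×66066+752752=1479478; T_15,12=12×3367+66066=106470; T_15,13=13×91+3367=4550; T_15,14=14×1+91=105; T_15,15=15×0+1=1
r16: T_16,1=1×1+0=1; T_16,2=2×16383+1=32767; T_16,3=3×2375101+16383=7141686; T_16,4=4×42355950+2375101=171798901; T_16,5=5×210766920+42355950=1096190550; T_16,6=6×420693273+210766920=2734926558; T_16,7=7×408741333+420693273=3281882604; T_16,8=8×216627840+408741333=2141764053; T_16,9=9×67128490+216627840=820784250; T_16,10=10×12662650+67128490=193754990; T_16,11=11×1479478+12662650=28936908; T_16,12=12×106470+1479478=2757118; T_16,13=13×4550+106470=165620; T_16,14=14×105+4550=6020; T_16,15=15×1+105=120; T_16,16=16×0+1=1
B_15 = ΣS(15,k) = 1+16383+2375101+42355950+210766920+420693273+408741333+216627840+67128490+12662650+1479478+106470+4550+105+1 = 1382958545
B_16 = ΣS(16,k) = 1+32767+7141686+171798901+1096190550+2734926558+3281882604+2141764053+820784250+193754990+28936908+2757118+165620+6020+120+1 = 10480142147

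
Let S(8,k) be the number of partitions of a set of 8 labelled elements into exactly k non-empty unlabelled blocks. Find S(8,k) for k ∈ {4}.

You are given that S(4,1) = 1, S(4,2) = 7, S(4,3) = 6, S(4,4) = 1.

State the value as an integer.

[5] T[5,1]:1*1+0=1 · T[5,2]:2*7+1=15 · T[5,3]:3*6+7=25 · T[5,4]:4*1+6=10
[6] T[6,2]:2*15+1=31 · T[6,3]:3*25+15=90 · T[6,4]:4*10+25=65
[7] T[7,3]:3*90+31=301 · T[7,4]:4*65+90=350
[8] T[8,4]:4*350+301=1701
Read S(8,4) = 1701.

1701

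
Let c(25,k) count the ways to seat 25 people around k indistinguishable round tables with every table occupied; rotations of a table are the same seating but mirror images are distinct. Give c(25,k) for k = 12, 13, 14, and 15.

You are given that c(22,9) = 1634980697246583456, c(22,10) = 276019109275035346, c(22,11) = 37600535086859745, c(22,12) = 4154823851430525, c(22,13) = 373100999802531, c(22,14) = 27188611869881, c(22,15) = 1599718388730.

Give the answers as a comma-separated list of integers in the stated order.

130770928736755873500, 13990945200239106865, 1246200069070215000, 92446911376173550

i=23: T(23,10)=1634980697246583456+22·276019109275035346=7707401101297361068 | T(23,11)=276019109275035346+22·37600535086859745=1103230881185949736 | T(23,12)=37600535086859745+22·4154823851430525=129006659818331295 | T(23,13)=4154823851430525+22·373100999802531=12363045847086207 | T(23,14)=373100999802531+22·27188611869881=971250460939913 | T(23,15)=27188611869881+22·1599718388730=62382416421941
i=24: T(24,11)=7707401101297361068+23·1103230881185949736=33081711368574204996 | T(24,12)=1103230881185949736+23·129006659818331295=4070384057007569521 | T(24,13)=129006659818331295+23·12363045847086207=413356714301314056 | T(24,14)=12363045847086207+23·971250460939913=34701806448704206 | T(24,15)=971250460939913+23·62382416421941=2406046038644556
i=25: T(25,12)=33081711368574204996+24·4070384057007569521=130770928736755873500 | T(25,13)=4070384057007569521+24·413356714301314056=13990945200239106865 | T(25,14)=413356714301314056+24·34701806448704206=1246200069070215000 | T(25,15)=34701806448704206+24·2406046038644556=92446911376173550
Read c(25,12) = 130770928736755873500, c(25,13) = 13990945200239106865, c(25,14) = 1246200069070215000, c(25,15) = 92446911376173550.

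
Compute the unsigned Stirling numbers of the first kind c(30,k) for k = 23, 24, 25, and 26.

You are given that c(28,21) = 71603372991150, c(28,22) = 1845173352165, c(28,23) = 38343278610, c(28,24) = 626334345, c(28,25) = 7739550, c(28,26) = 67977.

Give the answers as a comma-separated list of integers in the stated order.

207912996295875, 4539323721075, 80328850875, 1122686019

r29: T_29,22=28×1845173352165+71603372991150=123268226851770; T_29,23=28×38343278610+1845173352165=2918785153245; T_29,24=28×626334345+38343278610=55880640270; T_29,25=28×7739550+626334345=843041745; T_29,26=28×67977+7739550=9642906
r30: T_30,23=29×2918785153245+123268226851770=207912996295875; T_30,24=29×55880640270+2918785153245=4539323721075; T_30,25=29×843041745+55880640270=80328850875; T_30,26=29×9642906+843041745=1122686019
Read c(30,23) = 207912996295875, c(30,24) = 4539323721075, c(30,25) = 80328850875, c(30,26) = 1122686019.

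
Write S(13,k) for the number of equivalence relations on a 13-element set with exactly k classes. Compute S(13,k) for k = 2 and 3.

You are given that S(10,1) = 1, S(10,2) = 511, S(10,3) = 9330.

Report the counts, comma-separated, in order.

@11  (11,1):1·1+0→1, (11,2):511·2+1→1023, (11,3):9330·3+511→28501
@12  (12,1):1·1+0→1, (12,2):1023·2+1→2047, (12,3):28501·3+1023→86526
@13  (13,2):2047·2+1→4095, (13,3):86526·3+2047→261625
Read S(13,2) = 4095, S(13,3) = 261625.

4095, 261625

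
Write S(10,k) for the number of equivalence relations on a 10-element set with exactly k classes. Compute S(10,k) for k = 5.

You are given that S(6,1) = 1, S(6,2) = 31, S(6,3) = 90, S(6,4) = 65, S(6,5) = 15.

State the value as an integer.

r7: T_7,2=2×31+1=63; T_7,3=3×90+31=301; T_7,4=4×65+90=350; T_7,5=5×15+65=140
r8: T_8,3=3×301+63=966; T_8,4=4×350+301=1701; T_8,5=5×140+350=1050
r9: T_9,4=4×1701+966=7770; T_9,5=5×1050+1701=6951
r10: T_10,5=5×6951+7770=42525
Read S(10,5) = 42525.

42525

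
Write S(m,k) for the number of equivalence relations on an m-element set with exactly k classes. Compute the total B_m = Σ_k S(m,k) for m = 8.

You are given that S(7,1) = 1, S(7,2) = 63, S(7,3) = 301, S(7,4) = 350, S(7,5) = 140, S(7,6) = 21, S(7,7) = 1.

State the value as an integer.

[8] T[8,1]:1*1+0=1 · T[8,2]:2*63+1=127 · T[8,3]:3*301+63=966 · T[8,4]:4*350+301=1701 · T[8,5]:5*140+350=1050 · T[8,6]:6*21+140=266 · T[8,7]:7*1+21=28 · T[8,8]:8*0+1=1
B_8 = ΣS(8,k) = 1+127+966+1701+1050+266+28+1 = 4140

4140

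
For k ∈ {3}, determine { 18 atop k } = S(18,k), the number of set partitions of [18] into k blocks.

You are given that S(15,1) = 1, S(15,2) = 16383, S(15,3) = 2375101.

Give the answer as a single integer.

64439010

[16] T[16,1]:1*1+0=1 · T[16,2]:2*16383+1=32767 · T[16,3]:3*2375101+16383=7141686
[17] T[17,2]:2*32767+1=65535 · T[17,3]:3*7141686+32767=21457825
[18] T[18,3]:3*21457825+65535=64439010
Read S(18,3) = 64439010.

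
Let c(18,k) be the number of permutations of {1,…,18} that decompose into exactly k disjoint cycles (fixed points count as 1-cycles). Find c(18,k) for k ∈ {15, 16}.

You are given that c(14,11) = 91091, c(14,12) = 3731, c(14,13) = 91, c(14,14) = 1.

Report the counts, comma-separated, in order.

468180, 10812

i=15: T(15,12)=91091+14·3731=143325 | T(15,13)=3731+14·91=5005 | T(15,14)=91+14·1=105 | T(15,15)=1+14·0=1
i=16: T(16,13)=143325+15·5005=218400 | T(16,14)=5005+15·105=6580 | T(16,15)=105+15·1=120 | T(16,16)=1+15·0=1
i=17: T(17,14)=218400+16·6580=323680 | T(17,15)=6580+16·120=8500 | T(17,16)=120+16·1=136
i=18: T(18,15)=323680+17·8500=468180 | T(18,16)=8500+17·136=10812
Read c(18,15) = 468180, c(18,16) = 10812.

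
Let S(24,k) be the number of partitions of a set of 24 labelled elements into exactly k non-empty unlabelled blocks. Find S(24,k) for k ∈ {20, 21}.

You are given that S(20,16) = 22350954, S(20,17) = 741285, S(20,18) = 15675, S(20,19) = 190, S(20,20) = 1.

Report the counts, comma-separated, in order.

116972779, 2454606

i=21: T(21,17)=22350954+17·741285=34952799 | T(21,18)=741285+18·15675=1023435 | T(21,19)=15675+19·190=19285 | T(21,20)=190+20·1=210 | T(21,21)=1+21·0=1
i=22: T(22,18)=34952799+18·1023435=53374629 | T(22,19)=1023435+19·19285=1389850 | T(22,20)=19285+20·210=23485 | T(22,21)=210+21·1=231
i=23: T(23,19)=53374629+19·1389850=79781779 | T(23,20)=1389850+20·23485=1859550 | T(23,21)=23485+21·231=28336
i=24: T(24,20)=79781779+20·1859550=116972779 | T(24,21)=1859550+21·28336=2454606
Read S(24,20) = 116972779, S(24,21) = 2454606.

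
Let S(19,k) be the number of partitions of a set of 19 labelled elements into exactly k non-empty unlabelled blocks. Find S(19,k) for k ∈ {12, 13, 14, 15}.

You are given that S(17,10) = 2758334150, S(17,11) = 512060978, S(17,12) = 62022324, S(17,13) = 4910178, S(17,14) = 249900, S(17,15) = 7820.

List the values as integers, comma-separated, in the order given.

@18  (18,11):512060978·11+2758334150→8391004908, (18,12):62022324·12+512060978→1256328866, (18,13):4910178·13+62022324→125854638, (18,14):249900·14+4910178→8408778, (18,15):7820·15+249900→367200
@19  (19,12):1256328866·12+8391004908→23466951300, (19,13):125854638·13+1256328866→2892439160, (19,14):8408778·14+125854638→243577530, (19,15):367200·15+8408778→13916778
Read S(19,12) = 23466951300, S(19,13) = 2892439160, S(19,14) = 243577530, S(19,15) = 13916778.

23466951300, 2892439160, 243577530, 13916778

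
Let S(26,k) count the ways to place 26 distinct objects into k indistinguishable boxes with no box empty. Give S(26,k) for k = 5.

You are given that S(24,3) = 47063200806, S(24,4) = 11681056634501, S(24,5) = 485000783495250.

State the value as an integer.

12230196160292565

[25] T[25,4]:4*11681056634501+47063200806=46771289738810 · T[25,5]:5*485000783495250+11681056634501=2436684974110751
[26] T[26,5]:5*2436684974110751+46771289738810=12230196160292565
Read S(26,5) = 12230196160292565.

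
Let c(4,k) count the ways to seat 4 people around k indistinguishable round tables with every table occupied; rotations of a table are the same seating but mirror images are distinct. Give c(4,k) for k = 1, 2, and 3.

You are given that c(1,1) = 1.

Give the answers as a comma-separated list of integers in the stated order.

[2] T[2,1]:1*1+0=1 · T[2,2]:1*0+1=1
[3] T[3,1]:2*1+0=2 · T[3,2]:2*1+1=3 · T[3,3]:2*0+1=1
[4] T[4,1]:3*2+0=6 · T[4,2]:3*3+2=11 · T[4,3]:3*1+3=6
Read c(4,1) = 6, c(4,2) = 11, c(4,3) = 6.

6, 11, 6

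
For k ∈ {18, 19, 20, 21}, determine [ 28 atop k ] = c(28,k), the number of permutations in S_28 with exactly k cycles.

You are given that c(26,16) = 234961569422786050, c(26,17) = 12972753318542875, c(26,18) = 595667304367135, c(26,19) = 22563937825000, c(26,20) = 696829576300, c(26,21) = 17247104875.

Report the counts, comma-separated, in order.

r27: T_27,17=26×12972753318542875+234961569422786050=572253155704900800; T_27,18=26×595667304367135+12972753318542875=28460103232088385; T_27,19=26×22563937825000+595667304367135=1182329687817135; T_27,20=26×696829576300+22563937825000=40681506808800; T_27,21=26×17247104875+696829576300=1145254303050
r28: T_28,18=27×28460103232088385+572253155704900800=1340675942971287195; T_28,19=27×1182329687817135+28460103232088385=60383004803151030; T_28,20=27×40681506808800+1182329687817135=2280730371654735; T_28,21=27×1145254303050+40681506808800=71603372991150
Read c(28,18) = 1340675942971287195, c(28,19) = 60383004803151030, c(28,20) = 2280730371654735, c(28,21) = 71603372991150.

1340675942971287195, 60383004803151030, 2280730371654735, 71603372991150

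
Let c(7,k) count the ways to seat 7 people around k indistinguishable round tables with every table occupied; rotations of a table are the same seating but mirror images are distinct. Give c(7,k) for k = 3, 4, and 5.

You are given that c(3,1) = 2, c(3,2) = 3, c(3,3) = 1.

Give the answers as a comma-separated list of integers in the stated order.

1624, 735, 175

[4] T[4,1]:3*2+0=6 · T[4,2]:3*3+2=11 · T[4,3]:3*1+3=6 · T[4,4]:3*0+1=1
[5] T[5,1]:4*6+0=24 · T[5,2]:4*11+6=50 · T[5,3]:4*6+11=35 · T[5,4]:4*1+6=10 · T[5,5]:4*0+1=1
[6] T[6,2]:5*50+24=274 · T[6,3]:5*35+50=225 · T[6,4]:5*10+35=85 · T[6,5]:5*1+10=15
[7] T[7,3]:6*225+274=1624 · T[7,4]:6*85+225=735 · T[7,5]:6*15+85=175
Read c(7,3) = 1624, c(7,4) = 735, c(7,5) = 175.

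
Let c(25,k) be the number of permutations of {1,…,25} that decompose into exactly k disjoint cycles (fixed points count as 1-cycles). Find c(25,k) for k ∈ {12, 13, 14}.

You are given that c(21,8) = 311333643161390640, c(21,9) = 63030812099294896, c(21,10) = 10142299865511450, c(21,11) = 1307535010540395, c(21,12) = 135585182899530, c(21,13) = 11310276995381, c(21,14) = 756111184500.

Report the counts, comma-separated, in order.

130770928736755873500, 13990945200239106865, 1246200069070215000

@22  (22,9):63030812099294896·21+311333643161390640→1634980697246583456, (22,10):10142299865511450·21+63030812099294896→276019109275035346, (22,11):1307535010540395·21+10142299865511450→37600535086859745, (22,12):135585182899530·21+1307535010540395→4154823851430525, (22,13):11310276995381·21+135585182899530→373100999802531, (22,14):756111184500·21+11310276995381→27188611869881
@23  (23,10):276019109275035346·22+1634980697246583456→7707401101297361068, (23,11):37600535086859745·22+276019109275035346→1103230881185949736, (23,12):4154823851430525·22+37600535086859745→129006659818331295, (23,13):373100999802531·22+4154823851430525→12363045847086207, (23,14):27188611869881·22+373100999802531→971250460939913
@24  (24,11):1103230881185949736·23+7707401101297361068→33081711368574204996, (24,12):129006659818331295·23+1103230881185949736→4070384057007569521, (24,13):12363045847086207·23+129006659818331295→413356714301314056, (24,14):971250460939913·23+12363045847086207→34701806448704206
@25  (25,12):4070384057007569521·24+33081711368574204996→130770928736755873500, (25,13):413356714301314056·24+4070384057007569521→13990945200239106865, (25,14):34701806448704206·24+413356714301314056→1246200069070215000
Read c(25,12) = 130770928736755873500, c(25,13) = 13990945200239106865, c(25,14) = 1246200069070215000.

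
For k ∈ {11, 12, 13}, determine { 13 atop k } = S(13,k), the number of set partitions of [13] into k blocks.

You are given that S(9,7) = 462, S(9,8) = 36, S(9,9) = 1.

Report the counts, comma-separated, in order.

row 10: T[10][8]=8·36+462=750  T[10][9]=9·1+36=45  T[10][10]=10·0+1=1
row 11: T[11][9]=9·45+750=1155  T[11][10]=10·1+45=55  T[11][11]=11·0+1=1
row 12: T[12][10]=10·55+1155=1705  T[12][11]=11·1+55=66  T[12][12]=12·0+1=1
row 13: T[13][11]=11·66+1705=2431  T[13][12]=12·1+66=78  T[13][13]=13·0+1=1
Read S(13,11) = 2431, S(13,12) = 78, S(13,13) = 1.

2431, 78, 1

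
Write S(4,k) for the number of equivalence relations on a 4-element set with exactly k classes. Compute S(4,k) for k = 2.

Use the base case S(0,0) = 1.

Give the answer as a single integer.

7

i=1: T(1,1)=1+1·0=1
i=2: T(2,1)=0+1·1=1 | T(2,2)=1+2·0=1
i=3: T(3,1)=0+1·1=1 | T(3,2)=1+2·1=3
i=4: T(4,2)=1+2·3=7
Read S(4,2) = 7.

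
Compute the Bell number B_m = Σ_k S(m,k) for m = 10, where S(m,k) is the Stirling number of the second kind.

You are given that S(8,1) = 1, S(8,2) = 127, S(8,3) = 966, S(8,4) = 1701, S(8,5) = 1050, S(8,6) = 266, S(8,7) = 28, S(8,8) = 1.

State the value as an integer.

115975

row 9: T[9][1]=1·1+0=1  T[9][2]=2·127+1=255  T[9][3]=3·966+127=3025  T[9][4]=4·1701+966=7770  T[9][5]=5·1050+1701=6951  T[9][6]=6·266+1050=2646  T[9][7]=7·28+266=462  T[9][8]=8·1+28=36  T[9][9]=9·0+1=1
row 10: T[10][1]=1·1+0=1  T[10][2]=2·255+1=511  T[10][3]=3·3025+255=9330  T[10][4]=4·7770+3025=34105  T[10][5]=5·6951+7770=42525  T[10][6]=6·2646+6951=22827  T[10][7]=7·462+2646=5880  T[10][8]=8·36+462=750  T[10][9]=9·1+36=45  T[10][10]=10·0+1=1
B_10 = ΣS(10,k) = 1+511+9330+34105+42525+22827+5880+750+45+1 = 115975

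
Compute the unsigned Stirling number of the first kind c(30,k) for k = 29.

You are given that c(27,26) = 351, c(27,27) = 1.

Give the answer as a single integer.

435

row 28: T[28][27]=27·1+351=378  T[28][28]=27·0+1=1
row 29: T[29][28]=28·1+378=406  T[29][29]=28·0+1=1
row 30: T[30][29]=29·1+406=435
Read c(30,29) = 435.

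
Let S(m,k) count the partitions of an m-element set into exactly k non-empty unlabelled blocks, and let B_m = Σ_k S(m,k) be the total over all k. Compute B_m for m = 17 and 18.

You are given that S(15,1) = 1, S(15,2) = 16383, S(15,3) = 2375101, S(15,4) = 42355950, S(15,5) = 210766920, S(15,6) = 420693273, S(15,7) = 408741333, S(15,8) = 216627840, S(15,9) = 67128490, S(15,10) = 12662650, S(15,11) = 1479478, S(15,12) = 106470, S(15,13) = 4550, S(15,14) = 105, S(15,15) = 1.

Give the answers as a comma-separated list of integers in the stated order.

82864869804, 682076806159

i=16: T(16,1)=0+1·1=1 | T(16,2)=1+2·16383=32767 | T(16,3)=16383+3·2375101=7141686 | T(16,4)=2375101+4·42355950=171798901 | T(16,5)=42355950+5·210766920=1096190550 | T(16,6)=210766920+6·420693273=2734926558 | T(16,7)=420693273+7·408741333=3281882604 | T(16,8)=408741333+8·216627840=2141764053 | T(16,9)=216627840+9·67128490=820784250 | T(16,10)=67128490+10·12662650=193754990 | T(16,11)=12662650+11·1479478=28936908 | T(16,12)=1479478+12·106470=2757118 | T(16,13)=106470+13·4550=165620 | T(16,14)=4550+14·105=6020 | T(16,15)=105+15·1=120 | T(16,16)=1+16·0=1
i=17: T(17,1)=0+1·1=1 | T(17,2)=1+2·32767=65535 | T(17,3)=32767+3·7141686=21457825 | T(17,4)=7141686+4·171798901=694337290 | T(17,5)=171798901+5·1096190550=5652751651 | T(17,6)=1096190550+6·2734926558=17505749898 | T(17,7)=2734926558+7·3281882604=25708104786 | T(17,8)=3281882604+8·2141764053=20415995028 | T(17,9)=2141764053+9·820784250=9528822303 | T(17,10)=820784250+10·193754990=2758334150 | T(17,11)=193754990+11·28936908=512060978 | T(17,12)=28936908+12·2757118=62022324 | T(17,13)=2757118+13·165620=4910178 | T(17,14)=165620+14·6020=249900 | T(17,15)=6020+15·120=7820 | T(17,16)=120+16·1=136 | T(17,17)=1+17·0=1
i=18: T(18,1)=0+1·1=1 | T(18,2)=1+2·65535=131071 | T(18,3)=65535+3·21457825=64439010 | T(18,4)=21457825+4·694337290=2798806985 | T(18,5)=694337290+5·5652751651=28958095545 | T(18,6)=5652751651+6·17505749898=110687251039 | T(18,7)=17505749898+7·25708104786=197462483400 | T(18,8)=25708104786+8·20415995028=189036065010 | T(18,9)=20415995028+9·9528822303=106175395755 | T(18,10)=9528822303+10·2758334150=37112163803 | T(18,11)=2758334150+11·512060978=8391004908 | T(18,12)=512060978+12·62022324=1256328866 | T(18,13)=62022324+13·4910178=125854638 | T(18,14)=4910178+14·249900=8408778 | T(18,15)=249900+15·7820=367200 | T(18,16)=7820+16·136=9996 | T(18,17)=136+17·1=153 | T(18,18)=1+18·0=1
B_17 = ΣS(17,k) = 1+65535+21457825+694337290+5652751651+17505749898+25708104786+20415995028+9528822303+2758334150+512060978+62022324+4910178+249900+7820+136+1 = 82864869804
B_18 = ΣS(18,k) = 1+131071+64439010+2798806985+28958095545+110687251039+197462483400+189036065010+106175395755+37112163803+8391004908+1256328866+125854638+8408778+367200+9996+153+1 = 682076806159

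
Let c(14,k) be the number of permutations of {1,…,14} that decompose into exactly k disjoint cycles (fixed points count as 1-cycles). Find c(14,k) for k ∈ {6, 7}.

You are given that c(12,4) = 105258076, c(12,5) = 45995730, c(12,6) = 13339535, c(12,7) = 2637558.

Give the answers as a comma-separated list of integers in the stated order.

3336118786, 790943153

[13] T[13,5]:12*45995730+105258076=657206836 · T[13,6]:12*13339535+45995730=206070150 · T[13,7]:12*2637558+13339535=44990231
[14] T[14,6]:13*206070150+657206836=3336118786 · T[14,7]:13*44990231+206070150=790943153
Read c(14,6) = 3336118786, c(14,7) = 790943153.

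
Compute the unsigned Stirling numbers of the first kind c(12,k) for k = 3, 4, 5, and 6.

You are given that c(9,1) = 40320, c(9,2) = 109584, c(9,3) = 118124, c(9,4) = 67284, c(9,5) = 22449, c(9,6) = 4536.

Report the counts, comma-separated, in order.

150917976, 105258076, 45995730, 13339535

i=10: T(10,1)=0+9·40320=362880 | T(10,2)=40320+9·109584=1026576 | T(10,3)=109584+9·118124=1172700 | T(10,4)=118124+9·67284=723680 | T(10,5)=67284+9·22449=269325 | T(10,6)=22449+9·4536=63273
i=11: T(11,2)=362880+10·1026576=10628640 | T(11,3)=1026576+10·1172700=12753576 | T(11,4)=1172700+10·723680=8409500 | T(11,5)=723680+10·269325=3416930 | T(11,6)=269325+10·63273=902055
i=12: T(12,3)=10628640+11·12753576=150917976 | T(12,4)=12753576+11·8409500=105258076 | T(12,5)=8409500+11·3416930=45995730 | T(12,6)=3416930+11·902055=13339535
Read c(12,3) = 150917976, c(12,4) = 105258076, c(12,5) = 45995730, c(12,6) = 13339535.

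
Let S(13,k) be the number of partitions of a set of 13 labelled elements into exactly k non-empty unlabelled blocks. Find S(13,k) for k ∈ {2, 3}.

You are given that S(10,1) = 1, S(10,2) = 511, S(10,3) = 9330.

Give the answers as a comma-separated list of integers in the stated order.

4095, 261625

@11  (11,1):1·1+0→1, (11,2):511·2+1→1023, (11,3):9330·3+511→28501
@12  (12,1):1·1+0→1, (12,2):1023·2+1→2047, (12,3):28501·3+1023→86526
@13  (13,2):2047·2+1→4095, (13,3):86526·3+2047→261625
Read S(13,2) = 4095, S(13,3) = 261625.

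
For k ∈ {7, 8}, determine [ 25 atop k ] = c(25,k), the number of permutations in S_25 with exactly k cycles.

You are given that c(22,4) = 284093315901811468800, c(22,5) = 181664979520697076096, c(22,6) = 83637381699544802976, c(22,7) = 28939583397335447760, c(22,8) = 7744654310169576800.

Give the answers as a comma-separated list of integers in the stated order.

@23  (23,5):181664979520697076096·22+284093315901811468800→4280722865357147142912, (23,6):83637381699544802976·22+181664979520697076096→2021687376910682741568, (23,7):28939583397335447760·22+83637381699544802976→720308216440924653696, (23,8):7744654310169576800·22+28939583397335447760→199321978221066137360
@24  (24,6):2021687376910682741568·23+4280722865357147142912→50779532534302850198976, (24,7):720308216440924653696·23+2021687376910682741568→18588776355051949776576, (24,8):199321978221066137360·23+720308216440924653696→5304713715525445812976
@25  (25,7):18588776355051949776576·24+50779532534302850198976→496910165055549644836800, (25,8):5304713715525445812976·24+18588776355051949776576→145901905527662649288000
Read c(25,7) = 496910165055549644836800, c(25,8) = 145901905527662649288000.

496910165055549644836800, 145901905527662649288000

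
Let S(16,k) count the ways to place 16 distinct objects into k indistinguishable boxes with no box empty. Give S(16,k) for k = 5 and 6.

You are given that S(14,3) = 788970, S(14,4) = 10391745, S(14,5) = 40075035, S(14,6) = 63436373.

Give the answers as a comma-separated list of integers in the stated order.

row 15: T[15][4]=4·10391745+788970=42355950  T[15][5]=5·40075035+10391745=210766920  T[15][6]=6·63436373+40075035=420693273
row 16: T[16][5]=5·210766920+42355950=1096190550  T[16][6]=6·420693273+210766920=2734926558
Read S(16,5) = 1096190550, S(16,6) = 2734926558.

1096190550, 2734926558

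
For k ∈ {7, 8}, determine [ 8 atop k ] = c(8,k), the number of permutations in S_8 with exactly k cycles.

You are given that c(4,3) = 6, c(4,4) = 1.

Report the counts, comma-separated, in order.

28, 1

r5: T_5,4=4×1+6=10; T_5,5=4×0+1=1
r6: T_6,5=5×1+10=15; T_6,6=5×0+1=1
r7: T_7,6=6×1+15=21; T_7,7=6×0+1=1
r8: T_8,7=7×1+21=28; T_8,8=7×0+1=1
Read c(8,7) = 28, c(8,8) = 1.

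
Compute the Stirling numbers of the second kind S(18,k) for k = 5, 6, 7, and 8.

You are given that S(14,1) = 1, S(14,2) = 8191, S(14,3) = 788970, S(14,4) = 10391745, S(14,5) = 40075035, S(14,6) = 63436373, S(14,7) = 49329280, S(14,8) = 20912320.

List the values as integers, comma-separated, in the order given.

row 15: T[15][2]=2·8191+1=16383  T[15][3]=3·788970+8191=2375101  T[15][4]=4·10391745+788970=42355950  T[15][5]=5·40075035+10391745=210766920  T[15][6]=6·63436373+40075035=420693273  T[15][7]=7·49329280+63436373=408741333  T[15][8]=8·20912320+49329280=216627840
row 16: T[16][3]=3·2375101+16383=7141686  T[16][4]=4·42355950+2375101=171798901  T[16][5]=5·210766920+42355950=1096190550  T[16][6]=6·420693273+210766920=2734926558  T[16][7]=7·408741333+420693273=3281882604  T[16][8]=8·216627840+408741333=2141764053
row 17: T[17][4]=4·171798901+7141686=694337290  T[17][5]=5·1096190550+171798901=5652751651  T[17][6]=6·2734926558+1096190550=17505749898  T[17][7]=7·3281882604+2734926558=25708104786  T[17][8]=8·2141764053+3281882604=20415995028
row 18: T[18][5]=5·5652751651+694337290=28958095545  T[18][6]=6·17505749898+5652751651=110687251039  T[18][7]=7·25708104786+17505749898=197462483400  T[18][8]=8·20415995028+25708104786=189036065010
Read S(18,5) = 28958095545, S(18,6) = 110687251039, S(18,7) = 197462483400, S(18,8) = 189036065010.

28958095545, 110687251039, 197462483400, 189036065010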